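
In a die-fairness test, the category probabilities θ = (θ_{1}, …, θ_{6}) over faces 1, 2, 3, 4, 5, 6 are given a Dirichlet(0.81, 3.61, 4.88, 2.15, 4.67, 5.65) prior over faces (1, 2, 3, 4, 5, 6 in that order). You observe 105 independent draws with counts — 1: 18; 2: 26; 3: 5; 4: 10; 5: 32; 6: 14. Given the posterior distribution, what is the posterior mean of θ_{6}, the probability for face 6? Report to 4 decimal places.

0.1550

The Dirichlet prior is conjugate to the Multinomial likelihood: each posterior αⱼ = prior αⱼ + observed count nⱼ.
Posterior concentration: (18.81, 29.61, 9.88, 12.15, 36.67, 19.65), total = 126.77.
E[θ_{6}|data] = α_{6}/Σα = 19.65/126.77 = 0.1550.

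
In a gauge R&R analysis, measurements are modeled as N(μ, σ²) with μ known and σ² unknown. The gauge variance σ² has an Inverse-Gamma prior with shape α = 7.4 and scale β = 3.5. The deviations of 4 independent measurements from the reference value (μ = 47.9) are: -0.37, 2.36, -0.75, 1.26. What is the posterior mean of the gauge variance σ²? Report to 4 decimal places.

With known mean μ and an Inverse-Gamma(α, β) prior on σ², the Normal likelihood is conjugate: posterior is Inv-Gamma(α + n/2, β + Σ(xᵢ−μ)²/2).
Σ(xᵢ−μ)² = (-0.37)² + (2.36)² + (-0.75)² + (1.26)² = 7.8566.
Posterior: Inv-Gamma(7.4 + 4/2, 3.5 + 7.8566/2) = Inv-Gamma(9.40, 7.42830).
E[σ²|data] = β/(α−1) = 7.42830/8.40 = 0.8843.

0.8843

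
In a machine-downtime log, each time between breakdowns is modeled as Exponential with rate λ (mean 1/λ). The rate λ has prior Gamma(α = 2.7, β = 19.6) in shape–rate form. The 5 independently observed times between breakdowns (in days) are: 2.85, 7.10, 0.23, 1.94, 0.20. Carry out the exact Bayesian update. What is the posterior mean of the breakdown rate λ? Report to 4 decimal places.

With a Gamma(shape α, rate β) prior on the exponential rate λ, the posterior after n observations with total T = Σxᵢ is Gamma(α+n, β+T).
Sum of observations T = 12.32 days; n = 5.
Posterior: Gamma(2.7+5, 19.6+12.32) = Gamma(7.7, 31.92).
Posterior mean of λ = α/β = 7.7/31.92 = 0.2412.

0.2412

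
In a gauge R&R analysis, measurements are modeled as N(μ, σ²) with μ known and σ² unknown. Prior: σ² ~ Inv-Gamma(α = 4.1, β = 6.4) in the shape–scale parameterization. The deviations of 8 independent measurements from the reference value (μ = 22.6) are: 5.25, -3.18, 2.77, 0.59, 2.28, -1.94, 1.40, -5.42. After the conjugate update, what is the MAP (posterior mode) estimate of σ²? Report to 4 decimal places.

5.4283

With known mean μ and an Inverse-Gamma(α, β) prior on σ², the Normal likelihood is conjugate: posterior is Inv-Gamma(α + n/2, β + Σ(xᵢ−μ)²/2).
Σ(xᵢ−μ)² = (5.25)² + (-3.18)² + (2.77)² + (0.59)² + (2.28)² + (-1.94)² + (1.40)² + (-5.42)² = 85.9943.
Posterior: Inv-Gamma(4.1 + 8/2, 6.4 + 85.9943/2) = Inv-Gamma(8.10, 49.39715).
Mode = β/(α+1) = 49.39715/9.10 = 5.4283.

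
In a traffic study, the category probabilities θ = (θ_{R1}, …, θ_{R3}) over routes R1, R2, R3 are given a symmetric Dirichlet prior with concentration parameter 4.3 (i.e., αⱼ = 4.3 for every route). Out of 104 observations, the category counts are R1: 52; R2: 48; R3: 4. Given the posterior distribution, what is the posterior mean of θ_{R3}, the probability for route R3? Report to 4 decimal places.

0.0710

The Dirichlet prior is conjugate to the Multinomial likelihood: each posterior αⱼ = prior αⱼ + observed count nⱼ.
Posterior concentration: (56.3, 52.3, 8.3), total = 116.9.
E[θ_{R3}|data] = α_{R3}/Σα = 8.3/116.9 = 0.0710.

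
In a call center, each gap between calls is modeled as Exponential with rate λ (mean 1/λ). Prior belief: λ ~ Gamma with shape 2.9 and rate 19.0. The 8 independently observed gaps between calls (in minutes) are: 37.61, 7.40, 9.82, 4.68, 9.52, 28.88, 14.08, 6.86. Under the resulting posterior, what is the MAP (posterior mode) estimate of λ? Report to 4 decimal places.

With a Gamma(shape α, rate β) prior on the exponential rate λ, the posterior after n observations with total T = Σxᵢ is Gamma(α+n, β+T).
Sum of observations T = 118.85 minutes; n = 8.
Posterior: Gamma(2.9+8, 19.0+118.85) = Gamma(10.9, 137.85).
Mode = (α−1)/β = 0.0718.

0.0718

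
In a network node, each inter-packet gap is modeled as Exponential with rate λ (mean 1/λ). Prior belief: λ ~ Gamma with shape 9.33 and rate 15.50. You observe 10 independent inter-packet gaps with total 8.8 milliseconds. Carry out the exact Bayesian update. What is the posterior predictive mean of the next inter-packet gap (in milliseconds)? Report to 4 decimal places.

1.3257

With a Gamma(shape α, rate β) prior on the exponential rate λ, the posterior after n observations with total T = Σxᵢ is Gamma(α+n, β+T).
Posterior: Gamma(9.33+10, 15.50+8.8) = Gamma(19.33, 24.30).
The predictive distribution for the next observation is Lomax; its mean is β/(α−1) = 24.30/18.33 = 1.3257.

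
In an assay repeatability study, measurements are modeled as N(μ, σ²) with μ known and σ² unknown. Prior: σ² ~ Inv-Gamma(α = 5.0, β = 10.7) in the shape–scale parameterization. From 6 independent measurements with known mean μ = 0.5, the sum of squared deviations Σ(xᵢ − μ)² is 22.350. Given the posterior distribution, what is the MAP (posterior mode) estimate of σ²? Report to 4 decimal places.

2.4306

With known mean μ and an Inverse-Gamma(α, β) prior on σ², the Normal likelihood is conjugate: posterior is Inv-Gamma(α + n/2, β + Σ(xᵢ−μ)²/2).
Posterior: Inv-Gamma(5.0 + 6/2, 10.7 + 22.350/2) = Inv-Gamma(8.00, 21.8750).
Mode = β/(α+1) = 21.8750/9.00 = 2.4306.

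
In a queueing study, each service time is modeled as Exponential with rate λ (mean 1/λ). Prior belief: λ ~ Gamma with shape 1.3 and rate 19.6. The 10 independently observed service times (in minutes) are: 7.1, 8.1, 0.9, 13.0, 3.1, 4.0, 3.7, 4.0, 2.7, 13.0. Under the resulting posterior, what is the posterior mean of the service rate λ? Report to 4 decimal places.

0.1427

With a Gamma(shape α, rate β) prior on the exponential rate λ, the posterior after n observations with total T = Σxᵢ is Gamma(α+n, β+T).
Sum of observations T = 59.6 minutes; n = 10.
Posterior: Gamma(1.3+10, 19.6+59.6) = Gamma(11.3, 79.2).
Posterior mean of λ = α/β = 11.3/79.2 = 0.1427.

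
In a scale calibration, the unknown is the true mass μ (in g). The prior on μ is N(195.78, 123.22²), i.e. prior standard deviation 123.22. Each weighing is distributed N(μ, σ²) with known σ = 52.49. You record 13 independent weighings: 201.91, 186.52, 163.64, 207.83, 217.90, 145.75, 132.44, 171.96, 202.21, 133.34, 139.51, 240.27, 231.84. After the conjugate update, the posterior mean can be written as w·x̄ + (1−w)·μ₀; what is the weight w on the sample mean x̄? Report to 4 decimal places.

For Normal data with known variance σ², a Normal(μ₀, σ₀²) prior on μ is conjugate. Posterior precision = 1/σ₀² + n/σ²; posterior mean is the precision-weighted average of μ₀ and x̄.
σ₀² = 123.22² = 15183.1684, σ² = 52.49² = 2755.2001. Prior precision 1/σ₀² = 1/15183.1684; data precision n/σ² = 13/2755.2001.
w = (n/σ²)/(1/σ₀² + n/σ²) = n·σ₀²/(σ² + n·σ₀²) = 13·15183.1684/(2755.2001 + 13·15183.1684) = 197381.1892/200136.3893 = 0.9862.

0.9862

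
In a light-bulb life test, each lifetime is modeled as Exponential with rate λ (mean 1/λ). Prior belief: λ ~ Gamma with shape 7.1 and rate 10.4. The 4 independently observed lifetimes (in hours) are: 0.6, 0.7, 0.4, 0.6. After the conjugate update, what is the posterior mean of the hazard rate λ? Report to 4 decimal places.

0.8740

With a Gamma(shape α, rate β) prior on the exponential rate λ, the posterior after n observations with total T = Σxᵢ is Gamma(α+n, β+T).
Sum of observations T = 2.3 hours; n = 4.
Posterior: Gamma(7.1+4, 10.4+2.3) = Gamma(11.1, 12.7).
Posterior mean of λ = α/β = 11.1/12.7 = 0.8740.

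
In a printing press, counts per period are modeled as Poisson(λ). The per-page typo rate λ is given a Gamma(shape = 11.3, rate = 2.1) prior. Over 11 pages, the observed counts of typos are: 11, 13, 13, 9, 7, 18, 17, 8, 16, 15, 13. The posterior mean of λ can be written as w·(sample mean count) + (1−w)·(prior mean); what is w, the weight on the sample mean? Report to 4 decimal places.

With a Gamma(shape α, rate β) prior, the Poisson likelihood is conjugate: the posterior is Gamma(α + ΣXᵢ, β + n).
Posterior mean = (α₀+S)/(β₀+n) = [n/(β₀+n)]·(S/n) + [β₀/(β₀+n)]·(α₀/β₀), so only n and β₀ enter the weight.
Weight on data w = n/(β₀+n) = 11/(2.1+11) = 11/13.1 = 0.8397.

0.8397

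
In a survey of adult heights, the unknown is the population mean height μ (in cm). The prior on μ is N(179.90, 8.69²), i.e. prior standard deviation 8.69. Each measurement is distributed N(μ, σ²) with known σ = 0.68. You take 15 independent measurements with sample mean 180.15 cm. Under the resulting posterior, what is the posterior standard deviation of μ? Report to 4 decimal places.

0.1755

For Normal data with known variance σ², a Normal(μ₀, σ₀²) prior on μ is conjugate. Posterior precision = 1/σ₀² + n/σ²; posterior mean is the precision-weighted average of μ₀ and x̄.
σ₀² = 8.69² = 75.5161, σ² = 0.68² = 0.4624; σ² + n·σ₀² = 0.4624 + 15·75.5161 = 1133.2039.
Posterior precision = 1/σ₀² + n/σ² = 1/75.5161 + 15/0.4624 = (σ² + n·σ₀²)/(σ₀²σ²) = 1133.2039/(75.5161·0.4624); posterior variance σₙ² = σ₀²σ²/(σ² + n·σ₀²) = 75.5161·0.4624/1133.2039 = 0.030814.
Posterior SD = √σₙ² = √(75.5161·0.4624/1133.2039) = 0.1755.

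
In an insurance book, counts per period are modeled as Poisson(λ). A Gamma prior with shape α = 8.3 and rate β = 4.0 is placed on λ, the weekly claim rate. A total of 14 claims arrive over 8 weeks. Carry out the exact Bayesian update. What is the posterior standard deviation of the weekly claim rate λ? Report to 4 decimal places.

With a Gamma(shape α, rate β) prior, the Poisson likelihood is conjugate: the posterior is Gamma(α + ΣXᵢ, β + n).
Posterior: Gamma(α+S, β+n) = Gamma(8.3+14, 4.0+8) = Gamma(22.3, 12.0).
SD = √α/β = √22.3/12.0 = 0.3935.

0.3935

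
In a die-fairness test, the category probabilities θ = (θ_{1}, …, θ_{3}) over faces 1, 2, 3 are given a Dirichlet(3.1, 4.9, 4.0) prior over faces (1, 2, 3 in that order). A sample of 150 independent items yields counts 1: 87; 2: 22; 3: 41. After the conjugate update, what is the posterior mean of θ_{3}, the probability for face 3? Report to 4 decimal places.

The Dirichlet prior is conjugate to the Multinomial likelihood: each posterior αⱼ = prior αⱼ + observed count nⱼ.
Posterior concentration: (90.1, 26.9, 45.0), total = 162.0.
E[θ_{3}|data] = α_{3}/Σα = 45.0/162.0 = 0.2778.

0.2778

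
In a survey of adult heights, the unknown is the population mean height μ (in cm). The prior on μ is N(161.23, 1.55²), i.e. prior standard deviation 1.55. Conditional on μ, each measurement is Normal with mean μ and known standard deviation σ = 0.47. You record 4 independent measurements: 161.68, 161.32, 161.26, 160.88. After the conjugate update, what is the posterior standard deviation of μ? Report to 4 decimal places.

0.2323

For Normal data with known variance σ², a Normal(μ₀, σ₀²) prior on μ is conjugate. Posterior precision = 1/σ₀² + n/σ²; posterior mean is the precision-weighted average of μ₀ and x̄.
σ₀² = 1.55² = 2.4025, σ² = 0.47² = 0.2209; σ² + n·σ₀² = 0.2209 + 4·2.4025 = 9.8309.
Posterior precision = 1/σ₀² + n/σ² = 1/2.4025 + 4/0.2209 = (σ² + n·σ₀²)/(σ₀²σ²) = 9.8309/(2.4025·0.2209); posterior variance σₙ² = σ₀²σ²/(σ² + n·σ₀²) = 2.4025·0.2209/9.8309 = 0.053984.
Posterior SD = √σₙ² = √(2.4025·0.2209/9.8309) = 0.2323.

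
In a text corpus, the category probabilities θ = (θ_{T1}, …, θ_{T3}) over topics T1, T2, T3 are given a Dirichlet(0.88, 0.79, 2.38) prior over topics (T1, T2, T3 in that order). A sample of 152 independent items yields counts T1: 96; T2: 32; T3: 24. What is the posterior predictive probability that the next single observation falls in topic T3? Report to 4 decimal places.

0.1690

The Dirichlet prior is conjugate to the Multinomial likelihood: each posterior αⱼ = prior αⱼ + observed count nⱼ.
Posterior concentration: (96.88, 32.79, 26.38), total = 156.05.
P(next = T3 | data) = α_{T3}/Σα = 0.1690.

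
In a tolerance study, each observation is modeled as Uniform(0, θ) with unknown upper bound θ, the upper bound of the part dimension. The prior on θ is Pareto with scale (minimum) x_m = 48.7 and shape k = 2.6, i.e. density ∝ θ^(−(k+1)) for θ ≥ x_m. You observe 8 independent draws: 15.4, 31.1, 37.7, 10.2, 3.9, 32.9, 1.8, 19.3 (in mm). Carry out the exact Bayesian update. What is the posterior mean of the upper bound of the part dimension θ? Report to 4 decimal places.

53.7729

A Pareto(scale x_m, shape k) prior on the upper bound θ of Uniform(0, θ) is conjugate: posterior is Pareto(max(x_m, max xᵢ), k + n).
Sample maximum = 37.7; prior scale x_m = 48.7 → posterior scale = max = 48.7.
Posterior shape = 2.6 + 8 = 10.6.
E[θ|data] = k·x_m/(k−1) = 10.6·48.7/9.6 = 53.7729.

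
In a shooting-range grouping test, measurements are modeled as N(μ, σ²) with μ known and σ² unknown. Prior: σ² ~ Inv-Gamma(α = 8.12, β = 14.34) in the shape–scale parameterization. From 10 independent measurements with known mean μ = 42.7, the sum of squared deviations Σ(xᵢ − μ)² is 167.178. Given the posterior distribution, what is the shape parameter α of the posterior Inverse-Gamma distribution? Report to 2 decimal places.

With known mean μ and an Inverse-Gamma(α, β) prior on σ², the Normal likelihood is conjugate: posterior is Inv-Gamma(α + n/2, β + Σ(xᵢ−μ)²/2).
Posterior: Inv-Gamma(8.12 + 10/2, 14.34 + 167.178/2) = Inv-Gamma(13.12, 97.9290).
Posterior α = 13.12.

13.12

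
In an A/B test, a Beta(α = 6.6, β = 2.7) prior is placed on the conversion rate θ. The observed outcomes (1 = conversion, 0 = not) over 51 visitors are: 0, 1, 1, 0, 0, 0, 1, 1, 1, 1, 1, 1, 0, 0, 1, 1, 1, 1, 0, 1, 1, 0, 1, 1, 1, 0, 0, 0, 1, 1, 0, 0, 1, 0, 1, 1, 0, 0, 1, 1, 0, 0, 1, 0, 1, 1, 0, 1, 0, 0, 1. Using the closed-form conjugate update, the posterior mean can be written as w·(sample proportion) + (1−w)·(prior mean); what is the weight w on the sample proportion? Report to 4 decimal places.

0.8458

The Beta prior is conjugate to a Binomial/Bernoulli likelihood; the update adds successes to α and failures to β.
Posterior mean = (α₀+k)/(α₀+β₀+n) = [n/(α₀+β₀+n)]·(k/n) + [(α₀+β₀)/(α₀+β₀+n)]·α₀/(α₀+β₀), so only n and the prior enter the weight.
The weight on the data is w = n/(α₀+β₀+n) = 51/(6.6+2.7+51) = 51/60.3 = 0.8458.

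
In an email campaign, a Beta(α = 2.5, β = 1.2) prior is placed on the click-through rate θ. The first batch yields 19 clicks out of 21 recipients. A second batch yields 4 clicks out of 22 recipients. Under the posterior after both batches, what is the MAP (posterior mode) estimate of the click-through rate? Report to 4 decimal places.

0.5481

The Beta prior is conjugate to a Binomial/Bernoulli likelihood; the update adds successes to α and failures to β.
After batch 1: Beta(2.5+19, 1.2+2) = Beta(21.5, 3.2).
After batch 2: Beta(21.5+4, 3.2+18) = Beta(25.5, 21.2).
Mode of Beta(a,b) for a,b>1 is (a−1)/(a+b−2) = 24.5/44.7 = 0.5481.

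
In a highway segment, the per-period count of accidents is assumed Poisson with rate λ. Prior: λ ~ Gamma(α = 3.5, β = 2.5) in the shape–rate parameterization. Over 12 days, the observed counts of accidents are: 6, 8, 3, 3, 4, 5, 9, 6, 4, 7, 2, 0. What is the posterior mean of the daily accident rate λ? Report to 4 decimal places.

With a Gamma(shape α, rate β) prior, the Poisson likelihood is conjugate: the posterior is Gamma(α + ΣXᵢ, β + n).
Sum of counts S = 57 over n = 12 days.
Posterior: Gamma(α+S, β+n) = Gamma(3.5+57, 2.5+12) = Gamma(60.5, 14.5).
Posterior mean = α/β = 60.5/14.5 = 4.1724.

4.1724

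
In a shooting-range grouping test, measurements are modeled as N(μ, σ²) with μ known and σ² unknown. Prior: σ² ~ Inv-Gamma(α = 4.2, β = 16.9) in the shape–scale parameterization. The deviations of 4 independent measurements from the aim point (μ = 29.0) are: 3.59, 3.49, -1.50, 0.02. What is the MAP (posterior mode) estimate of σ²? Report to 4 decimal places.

4.2443

With known mean μ and an Inverse-Gamma(α, β) prior on σ², the Normal likelihood is conjugate: posterior is Inv-Gamma(α + n/2, β + Σ(xᵢ−μ)²/2).
Σ(xᵢ−μ)² = (3.59)² + (3.49)² + (-1.50)² + (0.02)² = 27.3186.
Posterior: Inv-Gamma(4.2 + 4/2, 16.9 + 27.3186/2) = Inv-Gamma(6.20, 30.55930).
Mode = β/(α+1) = 30.55930/7.20 = 4.2443.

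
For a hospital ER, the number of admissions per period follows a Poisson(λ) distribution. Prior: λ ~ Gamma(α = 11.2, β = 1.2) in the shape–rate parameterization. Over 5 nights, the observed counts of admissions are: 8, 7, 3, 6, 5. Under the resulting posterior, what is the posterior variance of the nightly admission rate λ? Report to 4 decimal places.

1.0458

With a Gamma(shape α, rate β) prior, the Poisson likelihood is conjugate: the posterior is Gamma(α + ΣXᵢ, β + n).
Sum of counts S = 29 over n = 5 nights.
Posterior: Gamma(α+S, β+n) = Gamma(11.2+29, 1.2+5) = Gamma(40.2, 6.2).
Var = α/β² = 40.2/6.2² = 1.0458.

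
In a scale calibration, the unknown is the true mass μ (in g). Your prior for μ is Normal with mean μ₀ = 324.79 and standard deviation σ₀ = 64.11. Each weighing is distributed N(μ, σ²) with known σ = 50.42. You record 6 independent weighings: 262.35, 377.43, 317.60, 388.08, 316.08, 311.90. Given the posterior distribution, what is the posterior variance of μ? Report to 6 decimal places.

384.100402

For Normal data with known variance σ², a Normal(μ₀, σ₀²) prior on μ is conjugate. Posterior precision = 1/σ₀² + n/σ²; posterior mean is the precision-weighted average of μ₀ and x̄.
σ₀² = 64.11² = 4110.0921, σ² = 50.42² = 2542.1764; σ² + n·σ₀² = 2542.1764 + 6·4110.0921 = 27202.729.
Posterior precision = 1/σ₀² + n/σ² = 1/4110.0921 + 6/2542.1764 = (σ² + n·σ₀²)/(σ₀²σ²) = 27202.729/(4110.0921·2542.1764); posterior variance σₙ² = σ₀²σ²/(σ² + n·σ₀²) = 4110.0921·2542.1764/27202.729 = 384.100402.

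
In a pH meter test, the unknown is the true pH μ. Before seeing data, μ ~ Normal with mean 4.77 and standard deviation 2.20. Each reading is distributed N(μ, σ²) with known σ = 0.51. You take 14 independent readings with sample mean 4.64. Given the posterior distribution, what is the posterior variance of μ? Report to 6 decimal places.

For Normal data with known variance σ², a Normal(μ₀, σ₀²) prior on μ is conjugate. Posterior precision = 1/σ₀² + n/σ²; posterior mean is the precision-weighted average of μ₀ and x̄.
σ₀² = 2.20² = 4.84, σ² = 0.51² = 0.2601; σ² + n·σ₀² = 0.2601 + 14·4.84 = 68.0201.
Posterior precision = 1/σ₀² + n/σ² = 1/4.84 + 14/0.2601 = (σ² + n·σ₀²)/(σ₀²σ²) = 68.0201/(4.84·0.2601); posterior variance σₙ² = σ₀²σ²/(σ² + n·σ₀²) = 4.84·0.2601/68.0201 = 0.018508.

0.018508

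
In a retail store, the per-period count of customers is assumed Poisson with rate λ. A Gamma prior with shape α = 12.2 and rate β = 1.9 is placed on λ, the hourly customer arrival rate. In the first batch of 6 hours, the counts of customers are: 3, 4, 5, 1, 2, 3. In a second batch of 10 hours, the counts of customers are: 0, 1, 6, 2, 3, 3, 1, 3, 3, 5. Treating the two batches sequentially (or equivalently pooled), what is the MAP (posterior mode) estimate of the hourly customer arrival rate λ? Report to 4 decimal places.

With a Gamma(shape α, rate β) prior, the Poisson likelihood is conjugate: the posterior is Gamma(α + ΣXᵢ, β + n).
Batch 1: sum of counts S = 18 over n = 6 hours.
After batch 1: Gamma(α+S, β+n) = Gamma(12.2+18, 1.9+6) = Gamma(30.2, 7.9).
Batch 2: sum of counts S = 27 over n = 10 hours.
After batch 2: Gamma(α+S, β+n) = Gamma(30.2+27, 7.9+10) = Gamma(57.2, 17.9).
Mode of Gamma(α,β) for α≥1 is (α−1)/β = 56.2/17.9 = 3.1397.

3.1397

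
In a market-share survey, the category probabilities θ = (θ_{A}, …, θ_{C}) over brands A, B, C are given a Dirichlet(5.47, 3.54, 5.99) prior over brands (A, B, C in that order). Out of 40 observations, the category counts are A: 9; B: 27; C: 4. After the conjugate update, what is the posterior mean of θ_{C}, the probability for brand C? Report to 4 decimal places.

0.1816

The Dirichlet prior is conjugate to the Multinomial likelihood: each posterior αⱼ = prior αⱼ + observed count nⱼ.
Posterior concentration: (14.47, 30.54, 9.99), total = 55.00.
E[θ_{C}|data] = α_{C}/Σα = 9.99/55.00 = 0.1816.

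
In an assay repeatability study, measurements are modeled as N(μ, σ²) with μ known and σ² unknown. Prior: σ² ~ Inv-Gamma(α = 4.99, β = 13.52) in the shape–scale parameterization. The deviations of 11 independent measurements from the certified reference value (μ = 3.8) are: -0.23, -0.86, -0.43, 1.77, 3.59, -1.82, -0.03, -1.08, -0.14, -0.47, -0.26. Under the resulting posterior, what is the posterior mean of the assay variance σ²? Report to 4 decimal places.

2.5725

With known mean μ and an Inverse-Gamma(α, β) prior on σ², the Normal likelihood is conjugate: posterior is Inv-Gamma(α + n/2, β + Σ(xᵢ−μ)²/2).
Σ(xᵢ−μ)² = (-0.23)² + (-0.86)² + (-0.43)² + (1.77)² + (3.59)² + (-1.82)² + (-0.03)² + (-1.08)² + (-0.14)² + (-0.47)² + (-0.26)² = 21.7862.
Posterior: Inv-Gamma(4.99 + 11/2, 13.52 + 21.7862/2) = Inv-Gamma(10.49, 24.41310).
E[σ²|data] = β/(α−1) = 24.41310/9.49 = 2.5725.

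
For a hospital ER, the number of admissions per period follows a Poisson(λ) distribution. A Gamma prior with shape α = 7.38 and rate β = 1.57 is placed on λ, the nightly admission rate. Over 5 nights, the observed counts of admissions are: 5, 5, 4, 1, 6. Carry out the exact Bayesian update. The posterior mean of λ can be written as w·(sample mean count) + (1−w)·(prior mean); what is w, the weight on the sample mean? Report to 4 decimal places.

0.7610

With a Gamma(shape α, rate β) prior, the Poisson likelihood is conjugate: the posterior is Gamma(α + ΣXᵢ, β + n).
Posterior mean = (α₀+S)/(β₀+n) = [n/(β₀+n)]·(S/n) + [β₀/(β₀+n)]·(α₀/β₀), so only n and β₀ enter the weight.
Weight on data w = n/(β₀+n) = 5/(1.57+5) = 5/6.57 = 0.7610.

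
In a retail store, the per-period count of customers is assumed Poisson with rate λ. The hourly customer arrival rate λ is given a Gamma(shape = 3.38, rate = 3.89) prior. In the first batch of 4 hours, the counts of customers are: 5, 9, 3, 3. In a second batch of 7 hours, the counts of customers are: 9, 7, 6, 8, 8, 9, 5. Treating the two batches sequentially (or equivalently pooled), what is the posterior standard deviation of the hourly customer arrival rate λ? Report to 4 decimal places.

With a Gamma(shape α, rate β) prior, the Poisson likelihood is conjugate: the posterior is Gamma(α + ΣXᵢ, β + n).
Batch 1: sum of counts S = 20 over n = 4 hours.
After batch 1: Gamma(α+S, β+n) = Gamma(3.38+20, 3.89+4) = Gamma(23.38, 7.89).
Batch 2: sum of counts S = 52 over n = 7 hours.
After batch 2: Gamma(α+S, β+n) = Gamma(23.38+52, 7.89+7) = Gamma(75.38, 14.89).
SD = √α/β = √75.38/14.89 = 0.5831.

0.5831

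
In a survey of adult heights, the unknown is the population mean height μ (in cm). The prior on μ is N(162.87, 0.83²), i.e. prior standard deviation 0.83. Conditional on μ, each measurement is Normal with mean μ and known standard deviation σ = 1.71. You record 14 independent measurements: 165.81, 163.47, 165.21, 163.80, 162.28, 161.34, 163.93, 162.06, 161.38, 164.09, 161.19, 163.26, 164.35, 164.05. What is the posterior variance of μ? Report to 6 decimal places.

For Normal data with known variance σ², a Normal(μ₀, σ₀²) prior on μ is conjugate. Posterior precision = 1/σ₀² + n/σ²; posterior mean is the precision-weighted average of μ₀ and x̄.
σ₀² = 0.83² = 0.6889, σ² = 1.71² = 2.9241; σ² + n·σ₀² = 2.9241 + 14·0.6889 = 12.5687.
Posterior precision = 1/σ₀² + n/σ² = 1/0.6889 + 14/2.9241 = (σ² + n·σ₀²)/(σ₀²σ²) = 12.5687/(0.6889·2.9241); posterior variance σₙ² = σ₀²σ²/(σ² + n·σ₀²) = 0.6889·2.9241/12.5687 = 0.160272.

0.160272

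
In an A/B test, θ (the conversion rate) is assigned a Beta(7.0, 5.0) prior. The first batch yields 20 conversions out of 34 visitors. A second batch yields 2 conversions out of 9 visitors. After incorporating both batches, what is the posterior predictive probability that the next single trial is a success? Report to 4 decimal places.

0.5273

The Beta prior is conjugate to a Binomial/Bernoulli likelihood; the update adds successes to α and failures to β.
After batch 1: Beta(7.0+20, 5.0+14) = Beta(27.0, 19.0).
After batch 2: Beta(27.0+2, 19.0+7) = Beta(29.0, 26.0).
For a single future Bernoulli trial, P(success | data) = α/(α+β) = 0.5273.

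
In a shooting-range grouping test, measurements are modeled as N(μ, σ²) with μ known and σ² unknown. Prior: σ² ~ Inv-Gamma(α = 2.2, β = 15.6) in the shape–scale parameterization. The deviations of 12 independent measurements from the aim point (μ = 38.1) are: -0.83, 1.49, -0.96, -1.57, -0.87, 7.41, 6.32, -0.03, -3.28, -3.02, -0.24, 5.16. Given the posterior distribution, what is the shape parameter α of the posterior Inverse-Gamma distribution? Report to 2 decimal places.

8.20

With known mean μ and an Inverse-Gamma(α, β) prior on σ², the Normal likelihood is conjugate: posterior is Inv-Gamma(α + n/2, β + Σ(xᵢ−μ)²/2).
Σ(xᵢ−μ)² = (-0.83)² + (1.49)² + (-0.96)² + (-1.57)² + (-0.87)² + (7.41)² + (6.32)² + (-0.03)² + (-3.28)² + (-3.02)² + (-0.24)² + (5.16)² = 148.4658.
Posterior: Inv-Gamma(2.2 + 12/2, 15.6 + 148.4658/2) = Inv-Gamma(8.20, 89.83290).
Posterior α = 8.20.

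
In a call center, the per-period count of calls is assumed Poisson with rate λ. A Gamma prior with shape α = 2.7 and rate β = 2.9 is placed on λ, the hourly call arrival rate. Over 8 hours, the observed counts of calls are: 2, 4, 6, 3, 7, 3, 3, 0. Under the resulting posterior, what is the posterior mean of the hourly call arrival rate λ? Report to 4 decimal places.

With a Gamma(shape α, rate β) prior, the Poisson likelihood is conjugate: the posterior is Gamma(α + ΣXᵢ, β + n).
Sum of counts S = 28 over n = 8 hours.
Posterior: Gamma(α+S, β+n) = Gamma(2.7+28, 2.9+8) = Gamma(30.7, 10.9).
Posterior mean = α/β = 30.7/10.9 = 2.8165.

2.8165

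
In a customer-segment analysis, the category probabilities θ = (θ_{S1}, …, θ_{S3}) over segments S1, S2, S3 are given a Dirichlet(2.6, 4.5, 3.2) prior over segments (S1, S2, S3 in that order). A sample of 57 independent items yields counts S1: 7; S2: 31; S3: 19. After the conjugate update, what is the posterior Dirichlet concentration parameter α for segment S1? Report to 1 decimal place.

9.6

The Dirichlet prior is conjugate to the Multinomial likelihood: each posterior αⱼ = prior αⱼ + observed count nⱼ.
Posterior concentration: (9.6, 35.5, 22.2), total = 67.3.
α_{S1} = 2.6 + 7 = 9.6.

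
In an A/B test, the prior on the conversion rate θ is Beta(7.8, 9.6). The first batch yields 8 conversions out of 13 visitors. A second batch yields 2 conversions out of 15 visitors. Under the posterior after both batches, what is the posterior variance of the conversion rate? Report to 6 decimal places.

The Beta prior is conjugate to a Binomial/Bernoulli likelihood; the update adds successes to α and failures to β.
After batch 1: Beta(7.8+8, 9.6+5) = Beta(15.8, 14.6).
After batch 2: Beta(15.8+2, 14.6+13) = Beta(17.8, 27.6).
Var = αβ/((α+β)²(α+β+1)) = 17.8·27.6/(45.4²·46.4) = 0.005137.

0.005137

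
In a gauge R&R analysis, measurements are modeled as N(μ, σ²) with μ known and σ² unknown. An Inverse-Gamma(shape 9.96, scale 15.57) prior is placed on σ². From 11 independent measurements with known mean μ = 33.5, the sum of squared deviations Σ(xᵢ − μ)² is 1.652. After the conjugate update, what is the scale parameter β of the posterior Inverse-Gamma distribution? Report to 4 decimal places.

16.3960

With known mean μ and an Inverse-Gamma(α, β) prior on σ², the Normal likelihood is conjugate: posterior is Inv-Gamma(α + n/2, β + Σ(xᵢ−μ)²/2).
Posterior: Inv-Gamma(9.96 + 11/2, 15.57 + 1.652/2) = Inv-Gamma(15.46, 16.3960).
Posterior β = 16.3960.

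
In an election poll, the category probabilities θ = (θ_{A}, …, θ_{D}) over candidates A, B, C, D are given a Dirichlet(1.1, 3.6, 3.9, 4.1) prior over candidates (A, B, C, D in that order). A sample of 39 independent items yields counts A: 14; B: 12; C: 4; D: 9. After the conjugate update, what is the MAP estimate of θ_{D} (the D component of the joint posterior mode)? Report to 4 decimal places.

The Dirichlet prior is conjugate to the Multinomial likelihood: each posterior αⱼ = prior αⱼ + observed count nⱼ.
Posterior concentration: (15.1, 15.6, 7.9, 13.1), total = 51.7.
Joint mode component: (α_{D}−1)/(Σα−K) = 12.1/47.7 = 0.2537.

0.2537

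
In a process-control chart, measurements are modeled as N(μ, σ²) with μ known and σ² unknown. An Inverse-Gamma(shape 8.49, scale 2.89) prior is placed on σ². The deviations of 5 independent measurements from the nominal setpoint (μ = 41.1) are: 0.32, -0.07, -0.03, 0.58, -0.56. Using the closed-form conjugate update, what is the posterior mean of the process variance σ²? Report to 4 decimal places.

With known mean μ and an Inverse-Gamma(α, β) prior on σ², the Normal likelihood is conjugate: posterior is Inv-Gamma(α + n/2, β + Σ(xᵢ−μ)²/2).
Σ(xᵢ−μ)² = (0.32)² + (-0.07)² + (-0.03)² + (0.58)² + (-0.56)² = 0.7582.
Posterior: Inv-Gamma(8.49 + 5/2, 2.89 + 0.7582/2) = Inv-Gamma(10.99, 3.26910).
E[σ²|data] = β/(α−1) = 3.26910/9.99 = 0.3272.

0.3272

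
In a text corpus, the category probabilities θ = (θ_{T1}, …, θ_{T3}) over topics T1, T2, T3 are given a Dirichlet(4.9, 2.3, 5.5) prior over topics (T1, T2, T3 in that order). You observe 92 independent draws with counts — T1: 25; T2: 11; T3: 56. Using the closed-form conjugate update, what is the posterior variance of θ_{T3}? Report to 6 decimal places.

The Dirichlet prior is conjugate to the Multinomial likelihood: each posterior αⱼ = prior αⱼ + observed count nⱼ.
Posterior concentration: (29.9, 13.3, 61.5), total = 104.7.
Var[θ_j] = α_j(Σα−α_j)/((Σα)²(Σα+1)) = 61.5·43.2/(104.7²·105.7) = 0.002293.

0.002293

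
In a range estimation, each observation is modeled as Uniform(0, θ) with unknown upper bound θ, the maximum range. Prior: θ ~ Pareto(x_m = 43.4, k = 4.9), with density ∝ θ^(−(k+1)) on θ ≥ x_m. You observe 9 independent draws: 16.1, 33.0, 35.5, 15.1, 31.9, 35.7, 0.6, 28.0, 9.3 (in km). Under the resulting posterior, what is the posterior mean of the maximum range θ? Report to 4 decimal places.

46.7643

A Pareto(scale x_m, shape k) prior on the upper bound θ of Uniform(0, θ) is conjugate: posterior is Pareto(max(x_m, max xᵢ), k + n).
Sample maximum = 35.7; prior scale x_m = 43.4 → posterior scale = max = 43.4.
Posterior shape = 4.9 + 9 = 13.9.
E[θ|data] = k·x_m/(k−1) = 13.9·43.4/12.9 = 46.7643.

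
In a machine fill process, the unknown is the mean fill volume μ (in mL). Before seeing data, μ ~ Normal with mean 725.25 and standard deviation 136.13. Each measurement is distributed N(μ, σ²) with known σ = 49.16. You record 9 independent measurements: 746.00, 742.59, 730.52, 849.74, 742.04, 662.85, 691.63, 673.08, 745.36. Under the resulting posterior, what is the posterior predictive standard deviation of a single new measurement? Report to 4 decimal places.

For Normal data with known variance σ², a Normal(μ₀, σ₀²) prior on μ is conjugate. Posterior precision = 1/σ₀² + n/σ²; posterior mean is the precision-weighted average of μ₀ and x̄.
σ₀² = 136.13² = 18531.3769, σ² = 49.16² = 2416.7056; σ² + n·σ₀² = 2416.7056 + 9·18531.3769 = 169199.0977.
Posterior precision = 1/σ₀² + n/σ² = 1/18531.3769 + 9/2416.7056 = (σ² + n·σ₀²)/(σ₀²σ²) = 169199.0977/(18531.3769·2416.7056); posterior variance σₙ² = σ₀²σ²/(σ² + n·σ₀²) = 18531.3769·2416.7056/169199.0977 = 264.687477.
Predictive variance for one new observation = σₙ² + σ² = 18531.3769·2416.7056/169199.0977 + 2416.7056 = σ²·(σ₀² + 169199.0977)/169199.0977 = 2416.7056·187730.4746/169199.0977 = 2681.393077; SD = √(2416.7056·187730.4746/169199.0977) = 51.7822.

51.7822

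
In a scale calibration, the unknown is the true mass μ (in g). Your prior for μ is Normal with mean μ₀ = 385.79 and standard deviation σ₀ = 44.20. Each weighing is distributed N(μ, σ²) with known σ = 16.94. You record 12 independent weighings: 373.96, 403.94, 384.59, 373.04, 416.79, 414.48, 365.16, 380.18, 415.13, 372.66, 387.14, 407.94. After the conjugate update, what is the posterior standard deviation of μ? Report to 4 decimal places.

4.8605

For Normal data with known variance σ², a Normal(μ₀, σ₀²) prior on μ is conjugate. Posterior precision = 1/σ₀² + n/σ²; posterior mean is the precision-weighted average of μ₀ and x̄.
σ₀² = 44.20² = 1953.64, σ² = 16.94² = 286.9636; σ² + n·σ₀² = 286.9636 + 12·1953.64 = 23730.6436.
Posterior precision = 1/σ₀² + n/σ² = 1/1953.64 + 12/286.9636 = (σ² + n·σ₀²)/(σ₀²σ²) = 23730.6436/(1953.64·286.9636); posterior variance σₙ² = σ₀²σ²/(σ² + n·σ₀²) = 1953.64·286.9636/23730.6436 = 23.624457.
Posterior SD = √σₙ² = √(1953.64·286.9636/23730.6436) = 4.8605.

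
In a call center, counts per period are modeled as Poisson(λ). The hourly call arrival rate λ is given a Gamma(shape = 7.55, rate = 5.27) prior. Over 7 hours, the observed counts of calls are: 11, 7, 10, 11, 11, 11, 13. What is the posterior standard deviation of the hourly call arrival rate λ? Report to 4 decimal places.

0.7360

With a Gamma(shape α, rate β) prior, the Poisson likelihood is conjugate: the posterior is Gamma(α + ΣXᵢ, β + n).
Sum of counts S = 74 over n = 7 hours.
Posterior: Gamma(α+S, β+n) = Gamma(7.55+74, 5.27+7) = Gamma(81.55, 12.27).
SD = √α/β = √81.55/12.27 = 0.7360.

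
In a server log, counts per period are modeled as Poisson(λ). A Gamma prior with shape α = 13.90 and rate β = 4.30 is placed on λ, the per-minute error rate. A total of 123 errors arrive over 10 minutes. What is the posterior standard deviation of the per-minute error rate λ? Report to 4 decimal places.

0.8182

With a Gamma(shape α, rate β) prior, the Poisson likelihood is conjugate: the posterior is Gamma(α + ΣXᵢ, β + n).
Posterior: Gamma(α+S, β+n) = Gamma(13.90+123, 4.30+10) = Gamma(136.90, 14.30).
SD = √α/β = √136.90/14.30 = 0.8182.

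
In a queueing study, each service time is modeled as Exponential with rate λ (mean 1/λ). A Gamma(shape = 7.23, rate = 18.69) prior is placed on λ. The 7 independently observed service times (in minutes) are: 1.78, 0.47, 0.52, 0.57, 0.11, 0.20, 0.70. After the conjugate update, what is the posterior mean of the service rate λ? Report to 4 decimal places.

0.6176

With a Gamma(shape α, rate β) prior on the exponential rate λ, the posterior after n observations with total T = Σxᵢ is Gamma(α+n, β+T).
Sum of observations T = 4.35 minutes; n = 7.
Posterior: Gamma(7.23+7, 18.69+4.35) = Gamma(14.23, 23.04).
Posterior mean of λ = α/β = 14.23/23.04 = 0.6176.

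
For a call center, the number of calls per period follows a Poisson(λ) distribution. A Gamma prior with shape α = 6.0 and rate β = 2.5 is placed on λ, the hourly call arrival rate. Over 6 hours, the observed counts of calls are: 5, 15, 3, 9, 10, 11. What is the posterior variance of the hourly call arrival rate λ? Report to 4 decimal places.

0.8166

With a Gamma(shape α, rate β) prior, the Poisson likelihood is conjugate: the posterior is Gamma(α + ΣXᵢ, β + n).
Sum of counts S = 53 over n = 6 hours.
Posterior: Gamma(α+S, β+n) = Gamma(6.0+53, 2.5+6) = Gamma(59.0, 8.5).
Var = α/β² = 59.0/8.5² = 0.8166.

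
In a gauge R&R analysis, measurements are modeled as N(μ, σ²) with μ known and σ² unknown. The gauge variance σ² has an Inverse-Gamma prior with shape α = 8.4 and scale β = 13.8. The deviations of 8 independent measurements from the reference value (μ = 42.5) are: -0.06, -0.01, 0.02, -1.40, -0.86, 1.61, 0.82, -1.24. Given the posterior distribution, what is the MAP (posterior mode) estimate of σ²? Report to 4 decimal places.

With known mean μ and an Inverse-Gamma(α, β) prior on σ², the Normal likelihood is conjugate: posterior is Inv-Gamma(α + n/2, β + Σ(xᵢ−μ)²/2).
Σ(xᵢ−μ)² = (-0.06)² + (-0.01)² + (0.02)² + (-1.40)² + (-0.86)² + (1.61)² + (0.82)² + (-1.24)² = 7.5058.
Posterior: Inv-Gamma(8.4 + 8/2, 13.8 + 7.5058/2) = Inv-Gamma(12.40, 17.55290).
Mode = β/(α+1) = 17.55290/13.40 = 1.3099.

1.3099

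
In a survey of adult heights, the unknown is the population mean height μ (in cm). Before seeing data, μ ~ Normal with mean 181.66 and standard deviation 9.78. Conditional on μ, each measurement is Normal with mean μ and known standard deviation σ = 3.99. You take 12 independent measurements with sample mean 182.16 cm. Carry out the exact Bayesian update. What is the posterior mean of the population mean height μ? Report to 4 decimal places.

For Normal data with known variance σ², a Normal(μ₀, σ₀²) prior on μ is conjugate. Posterior precision = 1/σ₀² + n/σ²; posterior mean is the precision-weighted average of μ₀ and x̄.
n·x̄ = 12·182.16 = 2185.92.
σ₀² = 9.78² = 95.6484, σ² = 3.99² = 15.9201; σ² + n·σ₀² = 15.9201 + 12·95.6484 = 1163.7009.
Posterior mean = (μ₀/σ₀² + n·x̄/σ²)/(1/σ₀² + n/σ²) = (σ²·μ₀ + σ₀²·n·x̄)/(σ² + n·σ₀²) = (15.9201·181.66 + 95.6484·2185.92)/1163.7009 = 211971.795894/1163.7009 = 182.1532.

182.1532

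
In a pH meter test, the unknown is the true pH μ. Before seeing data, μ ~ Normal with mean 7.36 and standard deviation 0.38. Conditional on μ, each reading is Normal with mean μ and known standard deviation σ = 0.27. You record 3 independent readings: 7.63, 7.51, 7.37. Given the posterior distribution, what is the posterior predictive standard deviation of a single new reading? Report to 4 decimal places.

For Normal data with known variance σ², a Normal(μ₀, σ₀²) prior on μ is conjugate. Posterior precision = 1/σ₀² + n/σ²; posterior mean is the precision-weighted average of μ₀ and x̄.
σ₀² = 0.38² = 0.1444, σ² = 0.27² = 0.0729; σ² + n·σ₀² = 0.0729 + 3·0.1444 = 0.5061.
Posterior precision = 1/σ₀² + n/σ² = 1/0.1444 + 3/0.0729 = (σ² + n·σ₀²)/(σ₀²σ²) = 0.5061/(0.1444·0.0729); posterior variance σₙ² = σ₀²σ²/(σ² + n·σ₀²) = 0.1444·0.0729/0.5061 = 0.020800.
Predictive variance for one new observation = σₙ² + σ² = 0.1444·0.0729/0.5061 + 0.0729 = σ²·(σ₀² + 0.5061)/0.5061 = 0.0729·0.6505/0.5061 = 0.093700; SD = √(0.0729·0.6505/0.5061) = 0.3061.

0.3061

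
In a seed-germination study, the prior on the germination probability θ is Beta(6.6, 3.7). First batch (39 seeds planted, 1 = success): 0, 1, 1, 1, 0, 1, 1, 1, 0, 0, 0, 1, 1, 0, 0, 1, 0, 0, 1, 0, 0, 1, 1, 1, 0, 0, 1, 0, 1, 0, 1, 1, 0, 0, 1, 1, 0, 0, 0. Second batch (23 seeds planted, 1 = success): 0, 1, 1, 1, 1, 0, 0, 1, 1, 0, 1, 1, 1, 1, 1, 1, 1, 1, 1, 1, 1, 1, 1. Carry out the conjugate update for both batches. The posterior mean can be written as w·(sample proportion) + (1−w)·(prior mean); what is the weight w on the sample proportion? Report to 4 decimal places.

The Beta prior is conjugate to a Binomial/Bernoulli likelihood; the update adds successes to α and failures to β.
Total number of seeds planted: n = 39 + 23 = 62.
Posterior mean = (α₀+k)/(α₀+β₀+n) = [n/(α₀+β₀+n)]·(k/n) + [(α₀+β₀)/(α₀+β₀+n)]·α₀/(α₀+β₀), so only n and the prior enter the weight.
The weight on the data is w = n/(α₀+β₀+n) = 62/(6.6+3.7+62) = 62/72.3 = 0.8575.

0.8575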